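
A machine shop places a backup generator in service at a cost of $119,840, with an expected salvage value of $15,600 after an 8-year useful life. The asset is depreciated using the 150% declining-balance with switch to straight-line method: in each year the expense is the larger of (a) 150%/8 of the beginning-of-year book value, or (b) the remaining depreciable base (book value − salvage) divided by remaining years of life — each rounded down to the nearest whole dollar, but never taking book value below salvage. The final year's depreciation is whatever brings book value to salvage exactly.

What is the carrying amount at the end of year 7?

$24,546

Depreciable base = $119,840 − $15,600 = $104,240.
Year 1: DB = ⌊$119,840 × 150%/8⌋ = $22,470; SL = ⌊$104,240/8⌋ = $13,030 → take DB $22,470. Book value $97,370.
Year 2: DB = ⌊$97,370 × 150%/8⌋ = $18,256; SL = ⌊$81,770/7⌋ = $11,681 → take DB $18,256. Book value $79,114.
Year 3: DB = ⌊$79,114 × 150%/8⌋ = $14,833; SL = ⌊$63,514/6⌋ = $10,585 → take DB $14,833. Book value $64,281.
Year 4: DB = ⌊$64,281 × 150%/8⌋ = $12,052; SL = ⌊$48,681/5⌋ = $9,736 → take DB $12,052. Book value $52,229.
Year 5: DB = ⌊$52,229 × 150%/8⌋ = $9,792; SL = ⌊$36,629/4⌋ = $9,157 → take DB $9,792. Book value $42,437.
Year 6: DB = ⌊$42,437 × 150%/8⌋ = $7,956; SL = ⌊$26,837/3⌋ = $8,945 → take SL $8,945. Book value $33,492.
Year 7: DB = ⌊$33,492 × 150%/8⌋ = $6,279; SL = ⌊$17,892/2⌋ = $8,946 → take SL $8,946. Book value $24,546.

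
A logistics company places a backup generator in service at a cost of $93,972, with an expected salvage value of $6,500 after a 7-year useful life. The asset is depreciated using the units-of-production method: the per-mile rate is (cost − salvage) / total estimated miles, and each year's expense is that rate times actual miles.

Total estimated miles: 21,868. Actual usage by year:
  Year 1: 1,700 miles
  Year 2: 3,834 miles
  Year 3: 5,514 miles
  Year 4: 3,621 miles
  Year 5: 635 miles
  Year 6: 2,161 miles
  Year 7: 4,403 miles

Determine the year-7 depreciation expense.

$17,612

Depreciable base = $93,972 − $6,500 = $87,472.
Rate = $87,472 / 21,868 miles = $4 per mile.
Year 1: 1,700 × $4 = $6,800. Book value $87,172.
Year 2: 3,834 × $4 = $15,336. Book value $71,836.
Year 3: 5,514 × $4 = $22,056. Book value $49,780.
Year 4: 3,621 × $4 = $14,484. Book value $35,296.
Year 5: 635 × $4 = $2,540. Book value $32,756.
Year 6: 2,161 × $4 = $8,644. Book value $24,112.
Year 7: 4,403 × $4 = $17,612. Book value $6,500.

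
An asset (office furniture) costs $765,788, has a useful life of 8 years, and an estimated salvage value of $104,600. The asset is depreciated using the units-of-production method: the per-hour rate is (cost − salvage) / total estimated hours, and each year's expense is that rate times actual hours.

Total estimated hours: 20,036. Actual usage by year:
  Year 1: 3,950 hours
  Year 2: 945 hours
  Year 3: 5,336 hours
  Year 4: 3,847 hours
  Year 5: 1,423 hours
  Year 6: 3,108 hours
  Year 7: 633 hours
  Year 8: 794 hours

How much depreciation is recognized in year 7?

Depreciable base = $765,788 − $104,600 = $661,188.
Rate = $661,188 / 20,036 hours = $33 per hour.
Year 1: 3,950 × $33 = $130,350. Book value $635,438.
Year 2: 945 × $33 = $31,185. Book value $604,253.
Year 3: 5,336 × $33 = $176,088. Book value $428,165.
Year 4: 3,847 × $33 = $126,951. Book value $301,214.
Year 5: 1,423 × $33 = $46,959. Book value $254,255.
Year 6: 3,108 × $33 = $102,564. Book value $151,691.
Year 7: 633 × $33 = $20,889. Book value $130,802.

$20,889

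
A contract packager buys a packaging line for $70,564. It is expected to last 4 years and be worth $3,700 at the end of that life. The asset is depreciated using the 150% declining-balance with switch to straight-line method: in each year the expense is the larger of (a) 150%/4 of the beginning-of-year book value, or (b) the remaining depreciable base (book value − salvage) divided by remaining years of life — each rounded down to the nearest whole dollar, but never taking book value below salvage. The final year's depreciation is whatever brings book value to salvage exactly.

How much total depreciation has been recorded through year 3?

Depreciable base = $70,564 − $3,700 = $66,864.
Year 1: DB = ⌊$70,564 × 150%/4⌋ = $26,461; SL = ⌊$66,864/4⌋ = $16,716 → take DB $26,461. Book value $44,103.
Year 2: DB = ⌊$44,103 × 150%/4⌋ = $16,538; SL = ⌊$40,403/3⌋ = $13,467 → take DB $16,538. Book value $27,565.
Year 3: DB = ⌊$27,565 × 150%/4⌋ = $10,336; SL = ⌊$23,865/2⌋ = $11,932 → take SL $11,932. Book value $15,633.
Accumulated through year 3 = $70,564 − $15,633 = $54,931.

$54,931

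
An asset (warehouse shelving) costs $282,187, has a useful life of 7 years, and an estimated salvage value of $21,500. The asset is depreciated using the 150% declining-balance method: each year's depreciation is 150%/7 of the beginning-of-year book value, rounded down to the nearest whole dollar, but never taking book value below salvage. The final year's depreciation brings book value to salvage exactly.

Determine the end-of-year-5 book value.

Depreciable base = $282,187 − $21,500 = $260,687.
Year 1: ⌊$282,187 × 150%/7⌋ = $60,468. Book value $221,719.
Year 2: ⌊$221,719 × 150%/7⌋ = $47,511. Book value $174,208.
Year 3: ⌊$174,208 × 150%/7⌋ = $37,330. Book value $136,878.
Year 4: ⌊$136,878 × 150%/7⌋ = $29,331. Book value $107,547.
Year 5: ⌊$107,547 × 150%/7⌋ = $23,045. Book value $84,502.

$84,502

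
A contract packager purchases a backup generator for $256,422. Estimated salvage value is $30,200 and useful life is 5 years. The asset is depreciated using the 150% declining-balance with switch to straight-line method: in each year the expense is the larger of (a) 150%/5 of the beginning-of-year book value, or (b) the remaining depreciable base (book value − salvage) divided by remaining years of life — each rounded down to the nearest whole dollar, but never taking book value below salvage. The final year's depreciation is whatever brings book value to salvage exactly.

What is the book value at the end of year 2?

Depreciable base = $256,422 − $30,200 = $226,222.
Year 1: DB = ⌊$256,422 × 150%/5⌋ = $76,926; SL = ⌊$226,222/5⌋ = $45,244 → take DB $76,926. Book value $179,496.
Year 2: DB = ⌊$179,496 × 150%/5⌋ = $53,848; SL = ⌊$149,296/4⌋ = $37,324 → take DB $53,848. Book value $125,648.

$125,648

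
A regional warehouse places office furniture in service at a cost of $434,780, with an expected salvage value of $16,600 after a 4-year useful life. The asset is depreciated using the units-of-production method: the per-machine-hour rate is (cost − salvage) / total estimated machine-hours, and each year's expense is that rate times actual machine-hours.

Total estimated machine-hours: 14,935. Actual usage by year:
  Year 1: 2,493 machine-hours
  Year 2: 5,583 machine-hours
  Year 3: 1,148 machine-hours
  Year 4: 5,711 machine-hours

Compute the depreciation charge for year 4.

$159,908

Depreciable base = $434,780 − $16,600 = $418,180.
Rate = $418,180 / 14,935 machine-hours = $28 per machine-hour.
Year 1: 2,493 × $28 = $69,804. Book value $364,976.
Year 2: 5,583 × $28 = $156,324. Book value $208,652.
Year 3: 1,148 × $28 = $32,144. Book value $176,508.
Year 4: 5,711 × $28 = $159,908. Book value $16,600.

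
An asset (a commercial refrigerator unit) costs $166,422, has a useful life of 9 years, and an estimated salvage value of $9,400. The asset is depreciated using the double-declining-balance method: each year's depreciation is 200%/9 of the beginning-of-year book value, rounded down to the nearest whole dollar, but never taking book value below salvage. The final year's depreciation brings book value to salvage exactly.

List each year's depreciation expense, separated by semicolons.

$36,982; $28,764; $22,372; $17,400; $13,534; $10,526; $8,187; $6,368; $12,889

Depreciable base = $166,422 − $9,400 = $157,022.
Year 1: ⌊$166,422 × 200%/9⌋ = $36,982. Book value $129,440.
Year 2: ⌊$129,440 × 200%/9⌋ = $28,764. Book value $100,676.
Year 3: ⌊$100,676 × 200%/9⌋ = $22,372. Book value $78,304.
Year 4: ⌊$78,304 × 200%/9⌋ = $17,400. Book value $60,904.
Year 5: ⌊$60,904 × 200%/9⌋ = $13,534. Book value $47,370.
Year 6: ⌊$47,370 × 200%/9⌋ = $10,526. Book value $36,844.
Year 7: ⌊$36,844 × 200%/9⌋ = $8,187. Book value $28,657.
Year 8: ⌊$28,657 × 200%/9⌋ = $6,368. Book value $22,289.
Year 9 (final): $22,289 − $9,400 = $12,889. Book value $9,400.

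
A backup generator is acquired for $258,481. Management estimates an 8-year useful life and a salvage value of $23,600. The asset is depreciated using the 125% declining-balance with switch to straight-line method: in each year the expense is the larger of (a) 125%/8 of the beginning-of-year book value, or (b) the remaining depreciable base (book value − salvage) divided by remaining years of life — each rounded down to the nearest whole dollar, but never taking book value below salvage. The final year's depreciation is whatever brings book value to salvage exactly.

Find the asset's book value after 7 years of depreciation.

$49,933

Depreciable base = $258,481 − $23,600 = $234,881.
Year 1: DB = ⌊$258,481 × 125%/8⌋ = $40,387; SL = ⌊$234,881/8⌋ = $29,360 → take DB $40,387. Book value $218,094.
Year 2: DB = ⌊$218,094 × 125%/8⌋ = $34,077; SL = ⌊$194,494/7⌋ = $27,784 → take DB $34,077. Book value $184,017.
Year 3: DB = ⌊$184,017 × 125%/8⌋ = $28,752; SL = ⌊$160,417/6⌋ = $26,736 → take DB $28,752. Book value $155,265.
Year 4: DB = ⌊$155,265 × 125%/8⌋ = $24,260; SL = ⌊$131,665/5⌋ = $26,333 → take SL $26,333. Book value $128,932.
Year 5: DB = ⌊$128,932 × 125%/8⌋ = $20,145; SL = ⌊$105,332/4⌋ = $26,333 → take SL $26,333. Book value $102,599.
Year 6: DB = ⌊$102,599 × 125%/8⌋ = $16,031; SL = ⌊$78,999/3⌋ = $26,333 → take SL $26,333. Book value $76,266.
Year 7: DB = ⌊$76,266 × 125%/8⌋ = $11,916; SL = ⌊$52,666/2⌋ = $26,333 → take SL $26,333. Book value $49,933.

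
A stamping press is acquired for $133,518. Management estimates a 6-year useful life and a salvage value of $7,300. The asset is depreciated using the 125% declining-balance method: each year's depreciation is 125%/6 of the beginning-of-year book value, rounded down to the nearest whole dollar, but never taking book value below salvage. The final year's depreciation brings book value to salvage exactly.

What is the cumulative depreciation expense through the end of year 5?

Depreciable base = $133,518 − $7,300 = $126,218.
Year 1: ⌊$133,518 × 125%/6⌋ = $27,816. Book value $105,702.
Year 2: ⌊$105,702 × 125%/6⌋ = $22,021. Book value $83,681.
Year 3: ⌊$83,681 × 125%/6⌋ = $17,433. Book value $66,248.
Year 4: ⌊$66,248 × 125%/6⌋ = $13,801. Book value $52,447.
Year 5: ⌊$52,447 × 125%/6⌋ = $10,926. Book value $41,521.
Accumulated through year 5 = $133,518 − $41,521 = $91,997.

$91,997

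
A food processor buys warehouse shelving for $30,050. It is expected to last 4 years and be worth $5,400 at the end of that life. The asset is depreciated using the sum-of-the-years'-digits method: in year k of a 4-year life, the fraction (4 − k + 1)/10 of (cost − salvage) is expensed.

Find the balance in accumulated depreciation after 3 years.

Depreciable base = $30,050 − $5,400 = $24,650.
Sum of the years' digits = 4+3+2+1 = 10.
Year 1: $24,650 × 4/10 = $9,860. Book value $20,190.
Year 2: $24,650 × 3/10 = $7,395. Book value $12,795.
Year 3: $24,650 × 2/10 = $4,930. Book value $7,865.
Accumulated through year 3 = $30,050 − $7,865 = $22,185.

$22,185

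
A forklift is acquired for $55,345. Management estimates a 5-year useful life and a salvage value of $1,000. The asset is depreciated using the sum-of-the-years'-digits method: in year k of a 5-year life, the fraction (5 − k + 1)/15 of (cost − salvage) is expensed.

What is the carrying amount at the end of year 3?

$11,869

Depreciable base = $55,345 − $1,000 = $54,345.
Sum of the years' digits = 5+4+3+2+1 = 15.
Year 1: $54,345 × 5/15 = $18,115. Book value $37,230.
Year 2: $54,345 × 4/15 = $14,492. Book value $22,738.
Year 3: $54,345 × 3/15 = $10,869. Book value $11,869.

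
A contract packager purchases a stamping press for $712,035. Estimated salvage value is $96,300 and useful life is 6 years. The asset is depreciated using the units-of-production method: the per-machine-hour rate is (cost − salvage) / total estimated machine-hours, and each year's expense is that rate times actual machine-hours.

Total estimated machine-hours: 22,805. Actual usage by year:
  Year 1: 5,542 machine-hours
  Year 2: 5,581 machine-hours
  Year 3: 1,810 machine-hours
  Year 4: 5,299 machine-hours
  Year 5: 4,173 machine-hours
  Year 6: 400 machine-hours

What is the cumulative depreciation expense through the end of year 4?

Depreciable base = $712,035 − $96,300 = $615,735.
Rate = $615,735 / 22,805 machine-hours = $27 per machine-hour.
Year 1: 5,542 × $27 = $149,634. Book value $562,401.
Year 2: 5,581 × $27 = $150,687. Book value $411,714.
Year 3: 1,810 × $27 = $48,870. Book value $362,844.
Year 4: 5,299 × $27 = $143,073. Book value $219,771.
Accumulated through year 4 = $712,035 − $219,771 = $492,264.

$492,264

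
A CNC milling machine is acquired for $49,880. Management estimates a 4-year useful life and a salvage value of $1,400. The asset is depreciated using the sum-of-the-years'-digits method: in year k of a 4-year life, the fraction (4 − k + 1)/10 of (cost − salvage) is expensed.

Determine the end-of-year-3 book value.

$6,248

Depreciable base = $49,880 − $1,400 = $48,480.
Sum of the years' digits = 4+3+2+1 = 10.
Year 1: $48,480 × 4/10 = $19,392. Book value $30,488.
Year 2: $48,480 × 3/10 = $14,544. Book value $15,944.
Year 3: $48,480 × 2/10 = $9,696. Book value $6,248.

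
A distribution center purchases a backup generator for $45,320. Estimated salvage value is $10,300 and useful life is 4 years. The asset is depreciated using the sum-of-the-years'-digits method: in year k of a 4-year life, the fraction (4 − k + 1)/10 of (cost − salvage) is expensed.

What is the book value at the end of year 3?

Depreciable base = $45,320 − $10,300 = $35,020.
Sum of the years' digits = 4+3+2+1 = 10.
Year 1: $35,020 × 4/10 = $14,008. Book value $31,312.
Year 2: $35,020 × 3/10 = $10,506. Book value $20,806.
Year 3: $35,020 × 2/10 = $7,004. Book value $13,802.

$13,802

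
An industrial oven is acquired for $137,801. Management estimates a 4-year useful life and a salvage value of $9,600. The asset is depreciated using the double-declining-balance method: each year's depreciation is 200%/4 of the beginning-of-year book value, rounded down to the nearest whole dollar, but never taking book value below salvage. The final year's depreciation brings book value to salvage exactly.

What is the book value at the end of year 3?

$17,226

Depreciable base = $137,801 − $9,600 = $128,201.
Year 1: ⌊$137,801 × 200%/4⌋ = $68,900. Book value $68,901.
Year 2: ⌊$68,901 × 200%/4⌋ = $34,450. Book value $34,451.
Year 3: ⌊$34,451 × 200%/4⌋ = $17,225. Book value $17,226.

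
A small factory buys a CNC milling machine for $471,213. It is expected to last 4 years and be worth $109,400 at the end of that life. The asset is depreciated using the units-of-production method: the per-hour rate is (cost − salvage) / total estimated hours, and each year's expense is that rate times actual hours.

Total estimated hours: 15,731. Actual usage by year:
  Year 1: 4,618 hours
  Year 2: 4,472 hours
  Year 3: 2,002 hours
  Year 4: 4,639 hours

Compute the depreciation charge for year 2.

Depreciable base = $471,213 − $109,400 = $361,813.
Rate = $361,813 / 15,731 hours = $23 per hour.
Year 1: 4,618 × $23 = $106,214. Book value $364,999.
Year 2: 4,472 × $23 = $102,856. Book value $262,143.

$102,856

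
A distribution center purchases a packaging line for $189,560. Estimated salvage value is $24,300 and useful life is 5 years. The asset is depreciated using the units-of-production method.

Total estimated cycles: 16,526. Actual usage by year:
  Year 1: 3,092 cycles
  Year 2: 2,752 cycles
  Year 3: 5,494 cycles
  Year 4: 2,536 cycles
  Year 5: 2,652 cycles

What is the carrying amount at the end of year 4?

Depreciable base = $189,560 − $24,300 = $165,260.
Rate = $165,260 / 16,526 cycles = $10 per cycle.
Year 1: 3,092 × $10 = $30,920. Book value $158,640.
Year 2: 2,752 × $10 = $27,520. Book value $131,120.
Year 3: 5,494 × $10 = $54,940. Book value $76,180.
Year 4: 2,536 × $10 = $25,360. Book value $50,820.

$50,820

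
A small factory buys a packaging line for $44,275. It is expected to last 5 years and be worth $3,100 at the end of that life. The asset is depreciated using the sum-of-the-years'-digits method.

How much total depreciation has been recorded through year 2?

Depreciable base = $44,275 − $3,100 = $41,175.
Sum of the years' digits = 5+4+3+2+1 = 15.
Year 1: $41,175 × 5/15 = $13,725. Book value $30,550.
Year 2: $41,175 × 4/15 = $10,980. Book value $19,570.
Accumulated through year 2 = $44,275 − $19,570 = $24,705.

$24,705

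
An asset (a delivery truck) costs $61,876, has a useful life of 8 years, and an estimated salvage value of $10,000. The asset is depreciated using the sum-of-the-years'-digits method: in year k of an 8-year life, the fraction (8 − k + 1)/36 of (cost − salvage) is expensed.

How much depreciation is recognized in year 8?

$1,441

Depreciable base = $61,876 − $10,000 = $51,876.
Sum of the years' digits = 8+7+6+5+4+3+2+1 = 36.
Year 1: $51,876 × 8/36 = $11,528. Book value $50,348.
Year 2: $51,876 × 7/36 = $10,087. Book value $40,261.
Year 3: $51,876 × 6/36 = $8,646. Book value $31,615.
Year 4: $51,876 × 5/36 = $7,205. Book value $24,410.
Year 5: $51,876 × 4/36 = $5,764. Book value $18,646.
Year 6: $51,876 × 3/36 = $4,323. Book value $14,323.
Year 7: $51,876 × 2/36 = $2,882. Book value $11,441.
Year 8: $51,876 × 1/36 = $1,441. Book value $10,000.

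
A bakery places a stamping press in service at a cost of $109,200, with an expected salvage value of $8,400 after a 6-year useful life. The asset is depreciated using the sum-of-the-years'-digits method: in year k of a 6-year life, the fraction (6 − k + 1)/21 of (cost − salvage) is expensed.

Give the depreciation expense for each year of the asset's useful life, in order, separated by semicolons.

Depreciable base = $109,200 − $8,400 = $100,800.
Sum of the years' digits = 6+5+4+3+2+1 = 21.
Year 1: $100,800 × 6/21 = $28,800. Book value $80,400.
Year 2: $100,800 × 5/21 = $24,000. Book value $56,400.
Year 3: $100,800 × 4/21 = $19,200. Book value $37,200.
Year 4: $100,800 × 3/21 = $14,400. Book value $22,800.
Year 5: $100,800 × 2/21 = $9,600. Book value $13,200.
Year 6: $100,800 × 1/21 = $4,800. Book value $8,400.

$28,800; $24,000; $19,200; $14,400; $9,600; $4,800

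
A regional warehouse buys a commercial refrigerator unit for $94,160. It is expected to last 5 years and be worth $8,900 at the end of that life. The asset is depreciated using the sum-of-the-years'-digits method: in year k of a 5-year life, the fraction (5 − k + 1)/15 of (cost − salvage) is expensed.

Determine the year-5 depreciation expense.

$5,684

Depreciable base = $94,160 − $8,900 = $85,260.
Sum of the years' digits = 5+4+3+2+1 = 15.
Year 1: $85,260 × 5/15 = $28,420. Book value $65,740.
Year 2: $85,260 × 4/15 = $22,736. Book value $43,004.
Year 3: $85,260 × 3/15 = $17,052. Book value $25,952.
Year 4: $85,260 × 2/15 = $11,368. Book value $14,584.
Year 5: $85,260 × 1/15 = $5,684. Book value $8,900.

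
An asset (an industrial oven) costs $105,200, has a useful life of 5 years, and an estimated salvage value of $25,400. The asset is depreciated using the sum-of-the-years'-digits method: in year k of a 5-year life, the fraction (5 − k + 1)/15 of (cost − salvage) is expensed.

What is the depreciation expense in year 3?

$15,960

Depreciable base = $105,200 − $25,400 = $79,800.
Sum of the years' digits = 5+4+3+2+1 = 15.
Year 1: $79,800 × 5/15 = $26,600. Book value $78,600.
Year 2: $79,800 × 4/15 = $21,280. Book value $57,320.
Year 3: $79,800 × 3/15 = $15,960. Book value $41,360.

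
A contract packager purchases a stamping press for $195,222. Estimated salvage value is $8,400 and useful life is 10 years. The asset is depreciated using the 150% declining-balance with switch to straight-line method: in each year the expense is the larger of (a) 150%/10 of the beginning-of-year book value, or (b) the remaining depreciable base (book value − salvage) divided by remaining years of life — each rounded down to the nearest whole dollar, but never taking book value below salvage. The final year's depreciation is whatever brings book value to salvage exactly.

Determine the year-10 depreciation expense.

$15,585

Depreciable base = $195,222 − $8,400 = $186,822.
Year 1: DB = ⌊$195,222 × 150%/10⌋ = $29,283; SL = ⌊$186,822/10⌋ = $18,682 → take DB $29,283. Book value $165,939.
Year 2: DB = ⌊$165,939 × 150%/10⌋ = $24,890; SL = ⌊$157,539/9⌋ = $17,504 → take DB $24,890. Book value $141,049.
Year 3: DB = ⌊$141,049 × 150%/10⌋ = $21,157; SL = ⌊$132,649/8⌋ = $16,581 → take DB $21,157. Book value $119,892.
Year 4: DB = ⌊$119,892 × 150%/10⌋ = $17,983; SL = ⌊$111,492/7⌋ = $15,927 → take DB $17,983. Book value $101,909.
Year 5: DB = ⌊$101,909 × 150%/10⌋ = $15,286; SL = ⌊$93,509/6⌋ = $15,584 → take SL $15,584. Book value $86,325.
Year 6: DB = ⌊$86,325 × 150%/10⌋ = $12,948; SL = ⌊$77,925/5⌋ = $15,585 → take SL $15,585. Book value $70,740.
Year 7: DB = ⌊$70,740 × 150%/10⌋ = $10,611; SL = ⌊$62,340/4⌋ = $15,585 → take SL $15,585. Book value $55,155.
Year 8: DB = ⌊$55,155 × 150%/10⌋ = $8,273; SL = ⌊$46,755/3⌋ = $15,585 → take SL $15,585. Book value $39,570.
Year 9: DB = ⌊$39,570 × 150%/10⌋ = $5,935; SL = ⌊$31,170/2⌋ = $15,585 → take SL $15,585. Book value $23,985.
Year 10 (final): $23,985 − $8,400 = $15,585. Book value $8,400.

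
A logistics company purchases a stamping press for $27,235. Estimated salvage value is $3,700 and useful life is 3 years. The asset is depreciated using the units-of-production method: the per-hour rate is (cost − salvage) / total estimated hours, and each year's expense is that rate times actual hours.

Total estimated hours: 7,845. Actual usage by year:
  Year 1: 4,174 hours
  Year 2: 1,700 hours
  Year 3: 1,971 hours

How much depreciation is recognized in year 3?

$5,913

Depreciable base = $27,235 − $3,700 = $23,535.
Rate = $23,535 / 7,845 hours = $3 per hour.
Year 1: 4,174 × $3 = $12,522. Book value $14,713.
Year 2: 1,700 × $3 = $5,100. Book value $9,613.
Year 3: 1,971 × $3 = $5,913. Book value $3,700.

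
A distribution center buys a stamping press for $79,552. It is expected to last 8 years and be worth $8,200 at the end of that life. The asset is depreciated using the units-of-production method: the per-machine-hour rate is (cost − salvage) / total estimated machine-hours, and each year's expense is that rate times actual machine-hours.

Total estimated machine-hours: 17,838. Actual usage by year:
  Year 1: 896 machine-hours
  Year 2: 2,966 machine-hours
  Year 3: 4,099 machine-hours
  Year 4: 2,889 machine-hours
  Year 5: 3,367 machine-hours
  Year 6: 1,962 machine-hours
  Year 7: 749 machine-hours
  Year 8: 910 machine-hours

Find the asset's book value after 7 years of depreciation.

Depreciable base = $79,552 − $8,200 = $71,352.
Rate = $71,352 / 17,838 machine-hours = $4 per machine-hour.
Year 1: 896 × $4 = $3,584. Book value $75,968.
Year 2: 2,966 × $4 = $11,864. Book value $64,104.
Year 3: 4,099 × $4 = $16,396. Book value $47,708.
Year 4: 2,889 × $4 = $11,556. Book value $36,152.
Year 5: 3,367 × $4 = $13,468. Book value $22,684.
Year 6: 1,962 × $4 = $7,848. Book value $14,836.
Year 7: 749 × $4 = $2,996. Book value $11,840.

$11,840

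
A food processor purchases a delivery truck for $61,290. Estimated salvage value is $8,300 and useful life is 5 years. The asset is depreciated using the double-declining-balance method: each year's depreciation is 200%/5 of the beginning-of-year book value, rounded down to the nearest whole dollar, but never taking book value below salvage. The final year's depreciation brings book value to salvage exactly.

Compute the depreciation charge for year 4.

$4,939

Depreciable base = $61,290 − $8,300 = $52,990.
Year 1: ⌊$61,290 × 200%/5⌋ = $24,516. Book value $36,774.
Year 2: ⌊$36,774 × 200%/5⌋ = $14,709. Book value $22,065.
Year 3: ⌊$22,065 × 200%/5⌋ = $8,826. Book value $13,239.
Year 4: ⌊$13,239 × 200%/5⌋ = $5,295, capped at $4,939. Book value $8,300.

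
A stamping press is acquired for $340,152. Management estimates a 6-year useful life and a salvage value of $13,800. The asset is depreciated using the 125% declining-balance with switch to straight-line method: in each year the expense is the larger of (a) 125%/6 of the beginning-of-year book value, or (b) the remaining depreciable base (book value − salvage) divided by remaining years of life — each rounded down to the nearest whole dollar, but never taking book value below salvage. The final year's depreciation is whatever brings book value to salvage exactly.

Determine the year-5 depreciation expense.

Depreciable base = $340,152 − $13,800 = $326,352.
Year 1: DB = ⌊$340,152 × 125%/6⌋ = $70,865; SL = ⌊$326,352/6⌋ = $54,392 → take DB $70,865. Book value $269,287.
Year 2: DB = ⌊$269,287 × 125%/6⌋ = $56,101; SL = ⌊$255,487/5⌋ = $51,097 → take DB $56,101. Book value $213,186.
Year 3: DB = ⌊$213,186 × 125%/6⌋ = $44,413; SL = ⌊$199,386/4⌋ = $49,846 → take SL $49,846. Book value $163,340.
Year 4: DB = ⌊$163,340 × 125%/6⌋ = $34,029; SL = ⌊$149,540/3⌋ = $49,846 → take SL $49,846. Book value $113,494.
Year 5: DB = ⌊$113,494 × 125%/6⌋ = $23,644; SL = ⌊$99,694/2⌋ = $49,847 → take SL $49,847. Book value $63,647.

$49,847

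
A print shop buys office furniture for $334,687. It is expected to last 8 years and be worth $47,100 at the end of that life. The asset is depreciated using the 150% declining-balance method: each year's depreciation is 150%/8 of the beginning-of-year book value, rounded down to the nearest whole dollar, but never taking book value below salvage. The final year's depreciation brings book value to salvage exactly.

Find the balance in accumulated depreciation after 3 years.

Depreciable base = $334,687 − $47,100 = $287,587.
Year 1: ⌊$334,687 × 150%/8⌋ = $62,753. Book value $271,934.
Year 2: ⌊$271,934 × 150%/8⌋ = $50,987. Book value $220,947.
Year 3: ⌊$220,947 × 150%/8⌋ = $41,427. Book value $179,520.
Accumulated through year 3 = $334,687 − $179,520 = $155,167.

$155,167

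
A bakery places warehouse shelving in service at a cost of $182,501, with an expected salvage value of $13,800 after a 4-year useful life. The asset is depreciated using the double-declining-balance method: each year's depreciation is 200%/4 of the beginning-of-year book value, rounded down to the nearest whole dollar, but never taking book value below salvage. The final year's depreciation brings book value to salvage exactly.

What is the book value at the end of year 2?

$45,626

Depreciable base = $182,501 − $13,800 = $168,701.
Year 1: ⌊$182,501 × 200%/4⌋ = $91,250. Book value $91,251.
Year 2: ⌊$91,251 × 200%/4⌋ = $45,625. Book value $45,626.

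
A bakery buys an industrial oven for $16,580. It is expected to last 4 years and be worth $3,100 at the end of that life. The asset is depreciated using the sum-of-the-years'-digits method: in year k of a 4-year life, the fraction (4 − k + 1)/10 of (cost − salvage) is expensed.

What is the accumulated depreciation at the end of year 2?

Depreciable base = $16,580 − $3,100 = $13,480.
Sum of the years' digits = 4+3+2+1 = 10.
Year 1: $13,480 × 4/10 = $5,392. Book value $11,188.
Year 2: $13,480 × 3/10 = $4,044. Book value $7,144.
Accumulated through year 2 = $16,580 − $7,144 = $9,436.

$9,436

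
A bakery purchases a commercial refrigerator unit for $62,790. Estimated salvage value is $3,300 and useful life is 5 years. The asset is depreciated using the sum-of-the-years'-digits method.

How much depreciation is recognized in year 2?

$15,864

Depreciable base = $62,790 − $3,300 = $59,490.
Sum of the years' digits = 5+4+3+2+1 = 15.
Year 1: $59,490 × 5/15 = $19,830. Book value $42,960.
Year 2: $59,490 × 4/15 = $15,864. Book value $27,096.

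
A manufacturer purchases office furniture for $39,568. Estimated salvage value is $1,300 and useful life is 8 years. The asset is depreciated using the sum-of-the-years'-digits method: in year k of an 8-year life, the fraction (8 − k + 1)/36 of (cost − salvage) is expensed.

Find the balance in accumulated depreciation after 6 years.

$35,079

Depreciable base = $39,568 − $1,300 = $38,268.
Sum of the years' digits = 8+7+6+5+4+3+2+1 = 36.
Year 1: $38,268 × 8/36 = $8,504. Book value $31,064.
Year 2: $38,268 × 7/36 = $7,441. Book value $23,623.
Year 3: $38,268 × 6/36 = $6,378. Book value $17,245.
Year 4: $38,268 × 5/36 = $5,315. Book value $11,930.
Year 5: $38,268 × 4/36 = $4,252. Book value $7,678.
Year 6: $38,268 × 3/36 = $3,189. Book value $4,489.
Accumulated through year 6 = $39,568 − $4,489 = $35,079.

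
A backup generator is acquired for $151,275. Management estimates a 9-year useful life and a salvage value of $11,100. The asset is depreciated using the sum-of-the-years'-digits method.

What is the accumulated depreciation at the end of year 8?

Depreciable base = $151,275 − $11,100 = $140,175.
Sum of the years' digits = 9+8+7+6+5+4+3+2+1 = 45.
Year 1: $140,175 × 9/45 = $28,035. Book value $123,240.
Year 2: $140,175 × 8/45 = $24,920. Book value $98,320.
Year 3: $140,175 × 7/45 = $21,805. Book value $76,515.
Year 4: $140,175 × 6/45 = $18,690. Book value $57,825.
Year 5: $140,175 × 5/45 = $15,575. Book value $42,250.
Year 6: $140,175 × 4/45 = $12,460. Book value $29,790.
Year 7: $140,175 × 3/45 = $9,345. Book value $20,445.
Year 8: $140,175 × 2/45 = $6,230. Book value $14,215.
Accumulated through year 8 = $151,275 − $14,215 = $137,060.

$137,060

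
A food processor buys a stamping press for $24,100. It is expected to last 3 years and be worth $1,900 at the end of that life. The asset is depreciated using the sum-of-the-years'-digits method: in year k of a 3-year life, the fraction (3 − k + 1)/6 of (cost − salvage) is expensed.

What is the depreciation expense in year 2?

Depreciable base = $24,100 − $1,900 = $22,200.
Sum of the years' digits = 3+2+1 = 6.
Year 1: $22,200 × 3/6 = $11,100. Book value $13,000.
Year 2: $22,200 × 2/6 = $7,400. Book value $5,600.

$7,400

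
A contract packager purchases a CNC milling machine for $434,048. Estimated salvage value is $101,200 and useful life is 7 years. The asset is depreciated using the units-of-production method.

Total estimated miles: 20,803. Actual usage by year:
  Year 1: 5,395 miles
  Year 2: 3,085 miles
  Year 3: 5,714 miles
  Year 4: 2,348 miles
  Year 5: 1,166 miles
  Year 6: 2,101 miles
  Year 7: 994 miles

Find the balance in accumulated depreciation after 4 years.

Depreciable base = $434,048 − $101,200 = $332,848.
Rate = $332,848 / 20,803 miles = $16 per mile.
Year 1: 5,395 × $16 = $86,320. Book value $347,728.
Year 2: 3,085 × $16 = $49,360. Book value $298,368.
Year 3: 5,714 × $16 = $91,424. Book value $206,944.
Year 4: 2,348 × $16 = $37,568. Book value $169,376.
Accumulated through year 4 = $434,048 − $169,376 = $264,672.

$264,672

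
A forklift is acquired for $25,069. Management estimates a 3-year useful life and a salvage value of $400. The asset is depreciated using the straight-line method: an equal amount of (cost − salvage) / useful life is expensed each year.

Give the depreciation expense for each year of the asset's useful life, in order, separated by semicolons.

$8,223; $8,223; $8,223

Depreciable base = $25,069 − $400 = $24,669.
Annual expense = $24,669 / 3 = $8,223.
End of year 1: book value $16,846.
End of year 2: book value $8,623.
End of year 3: book value $400.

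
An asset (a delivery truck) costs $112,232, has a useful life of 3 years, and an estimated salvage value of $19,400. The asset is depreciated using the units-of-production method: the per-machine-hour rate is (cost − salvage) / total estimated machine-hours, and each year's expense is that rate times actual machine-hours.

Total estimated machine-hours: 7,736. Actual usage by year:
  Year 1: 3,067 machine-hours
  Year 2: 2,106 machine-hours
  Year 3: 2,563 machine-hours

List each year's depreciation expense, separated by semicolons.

$36,804; $25,272; $30,756

Depreciable base = $112,232 − $19,400 = $92,832.
Rate = $92,832 / 7,736 machine-hours = $12 per machine-hour.
Year 1: 3,067 × $12 = $36,804. Book value $75,428.
Year 2: 2,106 × $12 = $25,272. Book value $50,156.
Year 3: 2,563 × $12 = $30,756. Book value $19,400.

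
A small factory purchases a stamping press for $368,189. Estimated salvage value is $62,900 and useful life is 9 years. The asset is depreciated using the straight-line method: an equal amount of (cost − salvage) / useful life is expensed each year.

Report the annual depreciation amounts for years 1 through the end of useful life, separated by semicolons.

Depreciable base = $368,189 − $62,900 = $305,289.
Annual expense = $305,289 / 9 = $33,921.
End of year 1: book value $334,268.
End of year 2: book value $300,347.
End of year 3: book value $266,426.
End of year 4: book value $232,505.
End of year 5: book value $198,584.
End of year 6: book value $164,663.
End of year 7: book value $130,742.
End of year 8: book value $96,821.
End of year 9: book value $62,900.

$33,921; $33,921; $33,921; $33,921; $33,921; $33,921; $33,921; $33,921; $33,921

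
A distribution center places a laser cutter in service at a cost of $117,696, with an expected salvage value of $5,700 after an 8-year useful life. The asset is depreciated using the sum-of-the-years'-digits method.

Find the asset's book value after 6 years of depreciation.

Depreciable base = $117,696 − $5,700 = $111,996.
Sum of the years' digits = 8+7+6+5+4+3+2+1 = 36.
Year 1: $111,996 × 8/36 = $24,888. Book value $92,808.
Year 2: $111,996 × 7/36 = $21,777. Book value $71,031.
Year 3: $111,996 × 6/36 = $18,666. Book value $52,365.
Year 4: $111,996 × 5/36 = $15,555. Book value $36,810.
Year 5: $111,996 × 4/36 = $12,444. Book value $24,366.
Year 6: $111,996 × 3/36 = $9,333. Book value $15,033.

$15,033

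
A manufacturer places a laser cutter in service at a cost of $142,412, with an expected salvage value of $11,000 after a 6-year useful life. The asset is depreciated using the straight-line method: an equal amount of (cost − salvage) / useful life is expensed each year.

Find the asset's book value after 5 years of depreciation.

Depreciable base = $142,412 − $11,000 = $131,412.
Annual expense = $131,412 / 6 = $21,902.
End of year 1: book value $120,510.
End of year 2: book value $98,608.
End of year 3: book value $76,706.
End of year 4: book value $54,804.
End of year 5: book value $32,902.

$32,902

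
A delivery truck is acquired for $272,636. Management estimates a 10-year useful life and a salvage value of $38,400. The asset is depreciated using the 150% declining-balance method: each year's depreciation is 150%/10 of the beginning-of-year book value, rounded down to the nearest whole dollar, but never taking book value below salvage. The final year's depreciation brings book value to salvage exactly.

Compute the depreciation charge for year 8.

$13,110

Depreciable base = $272,636 − $38,400 = $234,236.
Year 1: ⌊$272,636 × 150%/10⌋ = $40,895. Book value $231,741.
Year 2: ⌊$231,741 × 150%/10⌋ = $34,761. Book value $196,980.
Year 3: ⌊$196,980 × 150%/10⌋ = $29,547. Book value $167,433.
Year 4: ⌊$167,433 × 150%/10⌋ = $25,114. Book value $142,319.
Year 5: ⌊$142,319 × 150%/10⌋ = $21,347. Book value $120,972.
Year 6: ⌊$120,972 × 150%/10⌋ = $18,145. Book value $102,827.
Year 7: ⌊$102,827 × 150%/10⌋ = $15,424. Book value $87,403.
Year 8: ⌊$87,403 × 150%/10⌋ = $13,110. Book value $74,293.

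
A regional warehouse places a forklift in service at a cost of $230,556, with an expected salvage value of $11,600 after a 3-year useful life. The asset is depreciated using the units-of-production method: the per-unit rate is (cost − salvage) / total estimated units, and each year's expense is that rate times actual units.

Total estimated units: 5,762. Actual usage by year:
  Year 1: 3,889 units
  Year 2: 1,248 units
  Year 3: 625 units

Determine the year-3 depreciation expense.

Depreciable base = $230,556 − $11,600 = $218,956.
Rate = $218,956 / 5,762 units = $38 per unit.
Year 1: 3,889 × $38 = $147,782. Book value $82,774.
Year 2: 1,248 × $38 = $47,424. Book value $35,350.
Year 3: 625 × $38 = $23,750. Book value $11,600.

$23,750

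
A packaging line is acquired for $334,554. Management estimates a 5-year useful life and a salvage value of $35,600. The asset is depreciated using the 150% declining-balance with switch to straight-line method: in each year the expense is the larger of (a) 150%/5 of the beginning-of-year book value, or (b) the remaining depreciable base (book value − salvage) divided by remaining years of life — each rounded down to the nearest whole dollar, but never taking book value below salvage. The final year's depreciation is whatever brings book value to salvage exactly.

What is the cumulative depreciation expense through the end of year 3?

Depreciable base = $334,554 − $35,600 = $298,954.
Year 1: DB = ⌊$334,554 × 150%/5⌋ = $100,366; SL = ⌊$298,954/5⌋ = $59,790 → take DB $100,366. Book value $234,188.
Year 2: DB = ⌊$234,188 × 150%/5⌋ = $70,256; SL = ⌊$198,588/4⌋ = $49,647 → take DB $70,256. Book value $163,932.
Year 3: DB = ⌊$163,932 × 150%/5⌋ = $49,179; SL = ⌊$128,332/3⌋ = $42,777 → take DB $49,179. Book value $114,753.
Accumulated through year 3 = $334,554 − $114,753 = $219,801.

$219,801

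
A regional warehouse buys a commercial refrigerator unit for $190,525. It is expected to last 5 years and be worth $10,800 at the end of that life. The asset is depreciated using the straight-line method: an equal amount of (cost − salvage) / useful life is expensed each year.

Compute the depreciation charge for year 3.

$35,945

Depreciable base = $190,525 − $10,800 = $179,725.
Annual expense = $179,725 / 5 = $35,945.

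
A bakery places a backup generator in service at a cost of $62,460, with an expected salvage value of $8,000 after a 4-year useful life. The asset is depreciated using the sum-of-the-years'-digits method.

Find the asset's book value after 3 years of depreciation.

Depreciable base = $62,460 − $8,000 = $54,460.
Sum of the years' digits = 4+3+2+1 = 10.
Year 1: $54,460 × 4/10 = $21,784. Book value $40,676.
Year 2: $54,460 × 3/10 = $16,338. Book value $24,338.
Year 3: $54,460 × 2/10 = $10,892. Book value $13,446.

$13,446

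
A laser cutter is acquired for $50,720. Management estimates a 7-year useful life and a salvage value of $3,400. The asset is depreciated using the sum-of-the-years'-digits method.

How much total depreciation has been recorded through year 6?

Depreciable base = $50,720 − $3,400 = $47,320.
Sum of the years' digits = 7+6+5+4+3+2+1 = 28.
Year 1: $47,320 × 7/28 = $11,830. Book value $38,890.
Year 2: $47,320 × 6/28 = $10,140. Book value $28,750.
Year 3: $47,320 × 5/28 = $8,450. Book value $20,300.
Year 4: $47,320 × 4/28 = $6,760. Book value $13,540.
Year 5: $47,320 × 3/28 = $5,070. Book value $8,470.
Year 6: $47,320 × 2/28 = $3,380. Book value $5,090.
Accumulated through year 6 = $50,720 − $5,090 = $45,630.

$45,630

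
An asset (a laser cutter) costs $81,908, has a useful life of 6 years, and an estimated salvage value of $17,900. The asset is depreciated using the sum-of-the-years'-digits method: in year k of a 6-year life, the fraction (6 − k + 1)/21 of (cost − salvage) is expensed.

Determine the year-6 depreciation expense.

Depreciable base = $81,908 − $17,900 = $64,008.
Sum of the years' digits = 6+5+4+3+2+1 = 21.
Year 1: $64,008 × 6/21 = $18,288. Book value $63,620.
Year 2: $64,008 × 5/21 = $15,240. Book value $48,380.
Year 3: $64,008 × 4/21 = $12,192. Book value $36,188.
Year 4: $64,008 × 3/21 = $9,144. Book value $27,044.
Year 5: $64,008 × 2/21 = $6,096. Book value $20,948.
Year 6: $64,008 × 1/21 = $3,048. Book value $17,900.

$3,048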